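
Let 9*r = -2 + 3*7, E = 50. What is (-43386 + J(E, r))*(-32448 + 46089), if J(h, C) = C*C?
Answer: -15977726035/27 ≈ -5.9177e+8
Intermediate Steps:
r = 19/9 (r = (-2 + 3*7)/9 = (-2 + 21)/9 = (⅑)*19 = 19/9 ≈ 2.1111)
J(h, C) = C²
(-43386 + J(E, r))*(-32448 + 46089) = (-43386 + (19/9)²)*(-32448 + 46089) = (-43386 + 361/81)*13641 = -3513905/81*13641 = -15977726035/27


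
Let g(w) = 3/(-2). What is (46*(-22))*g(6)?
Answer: 1518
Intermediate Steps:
g(w) = -3/2 (g(w) = 3*(-½) = -3/2)
(46*(-22))*g(6) = (46*(-22))*(-3/2) = -1012*(-3/2) = 1518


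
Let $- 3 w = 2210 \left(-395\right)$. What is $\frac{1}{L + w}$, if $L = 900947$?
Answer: $\frac{3}{3575791} \approx 8.3898 \cdot 10^{-7}$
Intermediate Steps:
$w = \frac{872950}{3}$ ($w = - \frac{2210 \left(-395\right)}{3} = \left(- \frac{1}{3}\right) \left(-872950\right) = \frac{872950}{3} \approx 2.9098 \cdot 10^{5}$)
$\frac{1}{L + w} = \frac{1}{900947 + \frac{872950}{3}} = \frac{1}{\frac{3575791}{3}} = \frac{3}{3575791}$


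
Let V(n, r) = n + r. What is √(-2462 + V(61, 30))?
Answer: I*√2371 ≈ 48.693*I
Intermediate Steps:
√(-2462 + V(61, 30)) = √(-2462 + (61 + 30)) = √(-2462 + 91) = √(-2371) = I*√2371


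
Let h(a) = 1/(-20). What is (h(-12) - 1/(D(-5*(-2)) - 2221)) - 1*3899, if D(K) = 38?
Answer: -170232503/43660 ≈ -3899.1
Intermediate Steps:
h(a) = -1/20
(h(-12) - 1/(D(-5*(-2)) - 2221)) - 1*3899 = (-1/20 - 1/(38 - 2221)) - 1*3899 = (-1/20 - 1/(-2183)) - 3899 = (-1/20 - 1*(-1/2183)) - 3899 = (-1/20 + 1/2183) - 3899 = -2163/43660 - 3899 = -170232503/43660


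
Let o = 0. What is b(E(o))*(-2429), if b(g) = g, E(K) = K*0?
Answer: 0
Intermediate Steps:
E(K) = 0
b(E(o))*(-2429) = 0*(-2429) = 0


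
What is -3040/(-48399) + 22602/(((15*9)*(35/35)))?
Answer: 121591622/725985 ≈ 167.49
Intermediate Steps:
-3040/(-48399) + 22602/(((15*9)*(35/35))) = -3040*(-1/48399) + 22602/((135*(35*(1/35)))) = 3040/48399 + 22602/((135*1)) = 3040/48399 + 22602/135 = 3040/48399 + 22602*(1/135) = 3040/48399 + 7534/45 = 121591622/725985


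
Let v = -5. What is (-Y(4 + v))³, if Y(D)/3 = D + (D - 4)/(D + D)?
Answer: -729/8 ≈ -91.125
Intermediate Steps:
Y(D) = 3*D + 3*(-4 + D)/(2*D) (Y(D) = 3*(D + (D - 4)/(D + D)) = 3*(D + (-4 + D)/((2*D))) = 3*(D + (-4 + D)*(1/(2*D))) = 3*(D + (-4 + D)/(2*D)) = 3*D + 3*(-4 + D)/(2*D))
(-Y(4 + v))³ = (-(3/2 - 6/(4 - 5) + 3*(4 - 5)))³ = (-(3/2 - 6/(-1) + 3*(-1)))³ = (-(3/2 - 6*(-1) - 3))³ = (-(3/2 + 6 - 3))³ = (-1*9/2)³ = (-9/2)³ = -729/8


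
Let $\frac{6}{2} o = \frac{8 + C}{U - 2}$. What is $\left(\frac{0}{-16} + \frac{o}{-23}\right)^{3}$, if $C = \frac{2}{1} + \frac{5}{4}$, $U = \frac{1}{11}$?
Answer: $\frac{166375}{267089984} \approx 0.00062292$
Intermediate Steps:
$U = \frac{1}{11} \approx 0.090909$
$C = \frac{13}{4}$ ($C = 2 \cdot 1 + 5 \cdot \frac{1}{4} = 2 + \frac{5}{4} = \frac{13}{4} \approx 3.25$)
$o = - \frac{55}{28}$ ($o = \frac{\left(8 + \frac{13}{4}\right) \frac{1}{\frac{1}{11} - 2}}{3} = \frac{\frac{45}{4} \frac{1}{- \frac{21}{11}}}{3} = \frac{\frac{45}{4} \left(- \frac{11}{21}\right)}{3} = \frac{1}{3} \left(- \frac{165}{28}\right) = - \frac{55}{28} \approx -1.9643$)
$\left(\frac{0}{-16} + \frac{o}{-23}\right)^{3} = \left(\frac{0}{-16} - \frac{55}{28 \left(-23\right)}\right)^{3} = \left(0 \left(- \frac{1}{16}\right) - - \frac{55}{644}\right)^{3} = \left(0 + \frac{55}{644}\right)^{3} = \left(\frac{55}{644}\right)^{3} = \frac{166375}{267089984}$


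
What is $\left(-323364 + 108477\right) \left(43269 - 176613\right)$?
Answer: $28653892128$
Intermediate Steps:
$\left(-323364 + 108477\right) \left(43269 - 176613\right) = \left(-214887\right) \left(-133344\right) = 28653892128$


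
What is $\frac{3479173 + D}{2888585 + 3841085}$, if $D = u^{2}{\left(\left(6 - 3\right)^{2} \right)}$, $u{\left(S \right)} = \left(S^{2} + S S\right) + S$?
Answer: $\frac{1754207}{3364835} \approx 0.52134$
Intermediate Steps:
$u{\left(S \right)} = S + 2 S^{2}$ ($u{\left(S \right)} = \left(S^{2} + S^{2}\right) + S = 2 S^{2} + S = S + 2 S^{2}$)
$D = 29241$ ($D = \left(\left(6 - 3\right)^{2} \left(1 + 2 \left(6 - 3\right)^{2}\right)\right)^{2} = \left(3^{2} \left(1 + 2 \cdot 3^{2}\right)\right)^{2} = \left(9 \left(1 + 2 \cdot 9\right)\right)^{2} = \left(9 \left(1 + 18\right)\right)^{2} = \left(9 \cdot 19\right)^{2} = 171^{2} = 29241$)
$\frac{3479173 + D}{2888585 + 3841085} = \frac{3479173 + 29241}{2888585 + 3841085} = \frac{3508414}{6729670} = 3508414 \cdot \frac{1}{6729670} = \frac{1754207}{3364835}$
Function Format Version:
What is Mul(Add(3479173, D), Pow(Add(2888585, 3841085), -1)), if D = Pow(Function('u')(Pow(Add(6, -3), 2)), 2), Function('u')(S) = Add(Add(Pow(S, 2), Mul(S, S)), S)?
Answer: Rational(1754207, 3364835) ≈ 0.52134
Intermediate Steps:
Function('u')(S) = Add(S, Mul(2, Pow(S, 2))) (Function('u')(S) = Add(Add(Pow(S, 2), Pow(S, 2)), S) = Add(Mul(2, Pow(S, 2)), S) = Add(S, Mul(2, Pow(S, 2))))
D = 29241 (D = Pow(Mul(Pow(Add(6, -3), 2), Add(1, Mul(2, Pow(Add(6, -3), 2)))), 2) = Pow(Mul(Pow(3, 2), Add(1, Mul(2, Pow(3, 2)))), 2) = Pow(Mul(9, Add(1, Mul(2, 9))), 2) = Pow(Mul(9, Add(1, 18)), 2) = Pow(Mul(9, 19), 2) = Pow(171, 2) = 29241)
Mul(Add(3479173, D), Pow(Add(2888585, 3841085), -1)) = Mul(Add(3479173, 29241), Pow(Add(2888585, 3841085), -1)) = Mul(3508414, Pow(6729670, -1)) = Mul(3508414, Rational(1, 6729670)) = Rational(1754207, 3364835)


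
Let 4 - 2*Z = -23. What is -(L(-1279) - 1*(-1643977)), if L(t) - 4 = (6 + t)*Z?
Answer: -3253591/2 ≈ -1.6268e+6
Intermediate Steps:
Z = 27/2 (Z = 2 - 1/2*(-23) = 2 + 23/2 = 27/2 ≈ 13.500)
L(t) = 85 + 27*t/2 (L(t) = 4 + (6 + t)*(27/2) = 4 + (81 + 27*t/2) = 85 + 27*t/2)
-(L(-1279) - 1*(-1643977)) = -((85 + (27/2)*(-1279)) - 1*(-1643977)) = -((85 - 34533/2) + 1643977) = -(-34363/2 + 1643977) = -1*3253591/2 = -3253591/2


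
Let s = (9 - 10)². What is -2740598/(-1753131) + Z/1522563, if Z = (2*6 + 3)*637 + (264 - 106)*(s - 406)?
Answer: 1359100475563/889750798251 ≈ 1.5275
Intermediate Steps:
s = 1 (s = (-1)² = 1)
Z = -54435 (Z = (2*6 + 3)*637 + (264 - 106)*(1 - 406) = (12 + 3)*637 + 158*(-405) = 15*637 - 63990 = 9555 - 63990 = -54435)
-2740598/(-1753131) + Z/1522563 = -2740598/(-1753131) - 54435/1522563 = -2740598*(-1/1753131) - 54435*1/1522563 = 2740598/1753131 - 18145/507521 = 1359100475563/889750798251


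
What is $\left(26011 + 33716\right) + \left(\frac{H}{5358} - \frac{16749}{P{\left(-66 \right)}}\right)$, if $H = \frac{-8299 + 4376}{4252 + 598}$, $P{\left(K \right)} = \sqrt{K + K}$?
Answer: $\frac{1552083736177}{25986300} + \frac{5583 i \sqrt{33}}{22} \approx 59727.0 + 1457.8 i$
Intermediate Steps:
$P{\left(K \right)} = \sqrt{2} \sqrt{K}$ ($P{\left(K \right)} = \sqrt{2 K} = \sqrt{2} \sqrt{K}$)
$H = - \frac{3923}{4850} \approx -0.80887$
$\left(26011 + 33716\right) + \left(\frac{H}{5358} - \frac{16749}{P{\left(-66 \right)}}\right) = \left(26011 + 33716\right) - \left(\frac{3923}{25986300} + 16749 \left(- \frac{i \sqrt{33}}{66}\right)\right) = 59727 - \left(\frac{3923}{25986300} + \frac{16749}{\sqrt{2} i \sqrt{66}}\right) = 59727 - \left(\frac{3923}{25986300} + \frac{16749}{2 i \sqrt{33}}\right) = 59727 - \left(\frac{3923}{25986300} + 16749 \left(- \frac{i \sqrt{33}}{66}\right)\right) = 59727 - \left(\frac{3923}{25986300} - \frac{5583 i \sqrt{33}}{22}\right) = \frac{1552083736177}{25986300} + \frac{5583 i \sqrt{33}}{22}$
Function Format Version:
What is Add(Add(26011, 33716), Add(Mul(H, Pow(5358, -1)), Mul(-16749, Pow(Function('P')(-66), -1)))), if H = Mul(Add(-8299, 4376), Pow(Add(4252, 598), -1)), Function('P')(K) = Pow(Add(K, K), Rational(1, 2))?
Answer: Add(Rational(1552083736177, 25986300), Mul(Rational(5583, 22), I, Pow(33, Rational(1, 2)))) ≈ Add(59727., Mul(1457.8, I))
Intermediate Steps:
Function('P')(K) = Mul(Pow(2, Rational(1, 2)), Pow(K, Rational(1, 2))) (Function('P')(K) = Pow(Mul(2, K), Rational(1, 2)) = Mul(Pow(2, Rational(1, 2)), Pow(K, Rational(1, 2))))
H = Rational(-3923, 4850) (H = Mul(-3923, Pow(4850, -1)) = Mul(-3923, Rational(1, 4850)) = Rational(-3923, 4850) ≈ -0.80887)
Add(Add(26011, 33716), Add(Mul(H, Pow(5358, -1)), Mul(-16749, Pow(Function('P')(-66), -1)))) = Add(Add(26011, 33716), Add(Mul(Rational(-3923, 4850), Pow(5358, -1)), Mul(-16749, Pow(Mul(Pow(2, Rational(1, 2)), Pow(-66, Rational(1, 2))), -1)))) = Add(59727, Add(Mul(Rational(-3923, 4850), Rational(1, 5358)), Mul(-16749, Pow(Mul(Pow(2, Rational(1, 2)), Mul(I, Pow(66, Rational(1, 2)))), -1)))) = Add(59727, Add(Rational(-3923, 25986300), Mul(-16749, Pow(Mul(2, I, Pow(33, Rational(1, 2))), -1)))) = Add(59727, Add(Rational(-3923, 25986300), Mul(-16749, Mul(Rational(-1, 66), I, Pow(33, Rational(1, 2)))))) = Add(59727, Add(Rational(-3923, 25986300), Mul(Rational(5583, 22), I, Pow(33, Rational(1, 2))))) = Add(Rational(1552083736177, 25986300), Mul(Rational(5583, 22), I, Pow(33, Rational(1, 2))))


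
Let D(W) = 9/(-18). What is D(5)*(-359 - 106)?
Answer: 465/2 ≈ 232.50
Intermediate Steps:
D(W) = -1/2 (D(W) = 9*(-1/18) = -1/2)
D(5)*(-359 - 106) = -(-359 - 106)/2 = -1/2*(-465) = 465/2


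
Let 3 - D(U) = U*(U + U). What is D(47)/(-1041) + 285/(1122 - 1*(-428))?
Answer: 1427987/322710 ≈ 4.4250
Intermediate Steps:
D(U) = 3 - 2*U² (D(U) = 3 - U*(U + U) = 3 - U*2*U = 3 - 2*U²)
D(47)/(-1041) + 285/(1122 - 1*(-428)) = (3 - 2*47²)/(-1041) + 285/(1122 - 1*(-428)) = (3 - 2*2209)*(-1/1041) + 285/(1122 + 428) = (3 - 4418)*(-1/1041) + 285/1550 = -4415*(-1/1041) + 285*(1/1550) = 4415/1041 + 57/310 = 1427987/322710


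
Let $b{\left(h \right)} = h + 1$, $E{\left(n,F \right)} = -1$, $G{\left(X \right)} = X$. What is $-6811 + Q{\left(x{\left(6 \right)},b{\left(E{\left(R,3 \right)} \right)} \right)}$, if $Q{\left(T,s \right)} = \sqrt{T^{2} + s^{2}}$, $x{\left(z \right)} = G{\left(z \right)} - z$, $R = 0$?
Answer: $-6811$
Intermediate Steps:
$b{\left(h \right)} = 1 + h$
$x{\left(z \right)} = 0$ ($x{\left(z \right)} = z - z = 0$)
$-6811 + Q{\left(x{\left(6 \right)},b{\left(E{\left(R,3 \right)} \right)} \right)} = -6811 + \sqrt{0^{2} + \left(1 - 1\right)^{2}} = -6811 + \sqrt{0 + 0^{2}} = -6811 + \sqrt{0 + 0} = -6811 + \sqrt{0} = -6811 + 0 = -6811$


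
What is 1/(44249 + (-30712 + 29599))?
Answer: 1/43136 ≈ 2.3182e-5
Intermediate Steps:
1/(44249 + (-30712 + 29599)) = 1/(44249 - 1113) = 1/43136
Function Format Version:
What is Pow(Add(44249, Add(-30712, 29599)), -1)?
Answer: Rational(1, 43136) ≈ 2.3182e-5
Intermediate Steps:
Pow(Add(44249, Add(-30712, 29599)), -1) = Pow(Add(44249, -1113), -1) = Pow(43136, -1) = Rational(1, 43136)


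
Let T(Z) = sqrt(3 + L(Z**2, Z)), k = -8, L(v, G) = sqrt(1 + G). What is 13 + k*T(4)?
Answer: 13 - 8*sqrt(3 + sqrt(5)) ≈ -5.3060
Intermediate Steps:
T(Z) = sqrt(3 + sqrt(1 + Z))
13 + k*T(4) = 13 - 8*sqrt(3 + sqrt(1 + 4)) = 13 - 8*sqrt(3 + sqrt(5))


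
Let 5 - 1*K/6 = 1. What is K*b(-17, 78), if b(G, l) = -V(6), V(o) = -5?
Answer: 120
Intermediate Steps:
b(G, l) = 5 (b(G, l) = -1*(-5) = 5)
K = 24 (K = 30 - 6*1 = 30 - 6 = 24)
K*b(-17, 78) = 24*5 = 120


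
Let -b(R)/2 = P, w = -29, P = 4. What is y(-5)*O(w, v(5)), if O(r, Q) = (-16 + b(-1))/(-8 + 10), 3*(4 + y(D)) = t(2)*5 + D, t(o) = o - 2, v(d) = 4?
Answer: 68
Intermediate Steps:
t(o) = -2 + o
b(R) = -8 (b(R) = -2*4 = -8)
y(D) = -4 + D/3 (y(D) = -4 + ((-2 + 2)*5 + D)/3 = -4 + (0*5 + D)/3 = -4 + (0 + D)/3 = -4 + D/3)
O(r, Q) = -12 (O(r, Q) = (-16 - 8)/(-8 + 10) = -24/2 = -24*½ = -12)
y(-5)*O(w, v(5)) = (-4 + (⅓)*(-5))*(-12) = (-4 - 5/3)*(-12) = -17/3*(-12) = 68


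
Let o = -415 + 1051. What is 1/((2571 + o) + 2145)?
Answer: 1/5352 ≈ 0.00018685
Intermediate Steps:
o = 636
1/((2571 + o) + 2145) = 1/((2571 + 636) + 2145) = 1/(3207 + 2145) = 1/5352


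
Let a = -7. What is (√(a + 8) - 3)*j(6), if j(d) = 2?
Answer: -4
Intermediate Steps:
(√(a + 8) - 3)*j(6) = (√(-7 + 8) - 3)*2 = (√1 - 3)*2 = (1 - 3)*2 = -2*2 = -4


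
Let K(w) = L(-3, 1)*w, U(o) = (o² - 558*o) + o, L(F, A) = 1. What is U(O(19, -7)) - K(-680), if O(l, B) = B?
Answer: 4628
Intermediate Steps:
U(o) = o² - 557*o
K(w) = w (K(w) = 1*w = w)
U(O(19, -7)) - K(-680) = -7*(-557 - 7) - 1*(-680) = -7*(-564) + 680 = 3948 + 680 = 4628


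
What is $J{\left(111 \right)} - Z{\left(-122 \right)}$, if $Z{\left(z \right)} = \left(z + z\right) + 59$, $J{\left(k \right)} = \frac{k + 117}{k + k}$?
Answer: $\frac{6883}{37} \approx 186.03$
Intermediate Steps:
$J{\left(k \right)} = \frac{117 + k}{2 k}$
$Z{\left(z \right)} = 59 + 2 z$ ($Z{\left(z \right)} = 2 z + 59 = 59 + 2 z$)
$J{\left(111 \right)} - Z{\left(-122 \right)} = \frac{117 + 111}{2 \cdot 111} - \left(59 + 2 \left(-122\right)\right) = \frac{1}{2} \cdot \frac{1}{111} \cdot 228 - \left(59 - 244\right) = \frac{38}{37} - -185 = \frac{38}{37} + 185 = \frac{6883}{37}$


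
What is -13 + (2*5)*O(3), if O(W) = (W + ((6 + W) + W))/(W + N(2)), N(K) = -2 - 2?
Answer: -163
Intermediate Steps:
N(K) = -4
O(W) = (6 + 3*W)/(-4 + W) (O(W) = (W + ((6 + W) + W))/(W - 4) = (W + (6 + 2*W))/(-4 + W) = (6 + 3*W)/(-4 + W))
-13 + (2*5)*O(3) = -13 + (2*5)*(3*(2 + 3)/(-4 + 3)) = -13 + 10*(3*5/(-1)) = -13 + 10*(3*(-1)*5) = -13 + 10*(-15) = -13 - 150 = -163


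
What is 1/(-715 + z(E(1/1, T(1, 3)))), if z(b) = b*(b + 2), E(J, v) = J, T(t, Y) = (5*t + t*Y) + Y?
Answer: -1/712 ≈ -0.0014045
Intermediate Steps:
T(t, Y) = Y + 5*t + Y*t (T(t, Y) = (5*t + Y*t) + Y = Y + 5*t + Y*t)
z(b) = b*(2 + b)
1/(-715 + z(E(1/1, T(1, 3)))) = 1/(-715 + (1/1)*(2 + 1/1)) = 1/(-715 + (1*1)*(2 + 1*1)) = 1/(-715 + 1*(2 + 1)) = 1/(-715 + 1*3) = 1/(-715 + 3) = 1/(-712) = -1/712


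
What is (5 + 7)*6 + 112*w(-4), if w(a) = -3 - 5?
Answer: -824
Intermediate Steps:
w(a) = -8
(5 + 7)*6 + 112*w(-4) = (5 + 7)*6 + 112*(-8) = 12*6 - 896 = 72 - 896 = -824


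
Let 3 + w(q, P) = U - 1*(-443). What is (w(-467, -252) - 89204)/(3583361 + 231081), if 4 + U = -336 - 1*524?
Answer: -44814/1907221 ≈ -0.023497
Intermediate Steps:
U = -864 (U = -4 + (-336 - 1*524) = -4 + (-336 - 524) = -4 - 860 = -864)
w(q, P) = -424 (w(q, P) = -3 + (-864 - 1*(-443)) = -3 + (-864 + 443) = -3 - 421 = -424)
(w(-467, -252) - 89204)/(3583361 + 231081) = (-424 - 89204)/(3583361 + 231081) = -89628/3814442 = -89628*1/3814442 = -44814/1907221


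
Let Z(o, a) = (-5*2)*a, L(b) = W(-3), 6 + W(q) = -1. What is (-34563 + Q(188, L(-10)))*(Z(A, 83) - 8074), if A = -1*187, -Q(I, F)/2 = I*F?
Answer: 284313624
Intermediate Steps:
W(q) = -7 (W(q) = -6 - 1 = -7)
L(b) = -7
Q(I, F) = -2*F*I (Q(I, F) = -2*I*F = -2*F*I)
A = -187
Z(o, a) = -10*a
(-34563 + Q(188, L(-10)))*(Z(A, 83) - 8074) = (-34563 - 2*(-7)*188)*(-10*83 - 8074) = (-34563 + 2632)*(-830 - 8074) = -31931*(-8904) = 284313624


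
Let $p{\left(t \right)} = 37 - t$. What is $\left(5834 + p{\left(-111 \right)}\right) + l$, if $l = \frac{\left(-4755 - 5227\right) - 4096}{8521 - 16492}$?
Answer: $\frac{47696600}{7971} \approx 5983.8$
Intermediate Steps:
$l = \frac{14078}{7971}$ ($l = \frac{\left(-4755 - 5227\right) - 4096}{-7971} = \left(-9982 - 4096\right) \left(- \frac{1}{7971}\right) = \left(-14078\right) \left(- \frac{1}{7971}\right) = \frac{14078}{7971} \approx 1.7662$)
$\left(5834 + p{\left(-111 \right)}\right) + l = \left(5834 + \left(37 - -111\right)\right) + \frac{14078}{7971} = \left(5834 + \left(37 + 111\right)\right) + \frac{14078}{7971} = \left(5834 + 148\right) + \frac{14078}{7971} = 5982 + \frac{14078}{7971} = \frac{47696600}{7971}$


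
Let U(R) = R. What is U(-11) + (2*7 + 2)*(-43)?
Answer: -699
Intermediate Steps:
U(-11) + (2*7 + 2)*(-43) = -11 + (2*7 + 2)*(-43) = -11 + (14 + 2)*(-43) = -11 + 16*(-43) = -11 - 688 = -699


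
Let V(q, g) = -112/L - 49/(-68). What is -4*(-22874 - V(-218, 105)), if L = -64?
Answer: 1555600/17 ≈ 91506.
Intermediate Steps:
V(q, g) = 42/17 (V(q, g) = -112/(-64) - 49/(-68) = -112*(-1/64) - 49*(-1/68) = 7/4 + 49/68 = 42/17)
-4*(-22874 - V(-218, 105)) = -4*(-22874 - 1*42/17) = -4*(-22874 - 42/17) = -4*(-388900/17) = 1555600/17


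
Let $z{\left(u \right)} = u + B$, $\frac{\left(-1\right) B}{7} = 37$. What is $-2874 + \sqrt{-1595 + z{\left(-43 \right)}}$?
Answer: $-2874 + i \sqrt{1897} \approx -2874.0 + 43.555 i$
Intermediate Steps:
$B = -259$ ($B = \left(-7\right) 37 = -259$)
$z{\left(u \right)} = -259 + u$ ($z{\left(u \right)} = u - 259 = -259 + u$)
$-2874 + \sqrt{-1595 + z{\left(-43 \right)}} = -2874 + \sqrt{-1595 - 302} = -2874 + \sqrt{-1897} = -2874 + i \sqrt{1897}$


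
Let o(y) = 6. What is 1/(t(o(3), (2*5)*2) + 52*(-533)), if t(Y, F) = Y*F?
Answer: -1/27596 ≈ -3.6237e-5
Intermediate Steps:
t(Y, F) = F*Y
1/(t(o(3), (2*5)*2) + 52*(-533)) = 1/(((2*5)*2)*6 + 52*(-533)) = 1/((10*2)*6 - 27716) = 1/(20*6 - 27716) = 1/(120 - 27716) = 1/(-27596) = -1/27596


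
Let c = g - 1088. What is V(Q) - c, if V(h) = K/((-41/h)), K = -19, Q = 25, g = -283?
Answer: 56686/41 ≈ 1382.6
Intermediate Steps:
c = -1371 (c = -283 - 1088 = -1371)
V(h) = 19*h/41 (V(h) = -19*(-h/41) = -(-19)*h/41 = 19*h/41)
V(Q) - c = (19/41)*25 - 1*(-1371) = 475/41 + 1371 = 56686/41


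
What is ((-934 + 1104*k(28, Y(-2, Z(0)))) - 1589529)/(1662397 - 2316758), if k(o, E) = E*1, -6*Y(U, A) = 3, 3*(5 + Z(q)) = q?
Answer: 1591015/654361 ≈ 2.4314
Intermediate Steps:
Z(q) = -5 + q/3
Y(U, A) = -½ (Y(U, A) = -⅙*3 = -½)
k(o, E) = E
((-934 + 1104*k(28, Y(-2, Z(0)))) - 1589529)/(1662397 - 2316758) = ((-934 + 1104*(-½)) - 1589529)/(1662397 - 2316758) = ((-934 - 552) - 1589529)/(-654361) = (-1486 - 1589529)*(-1/654361) = -1591015*(-1/654361) = 1591015/654361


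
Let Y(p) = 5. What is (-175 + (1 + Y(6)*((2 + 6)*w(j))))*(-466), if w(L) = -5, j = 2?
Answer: 174284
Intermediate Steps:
(-175 + (1 + Y(6)*((2 + 6)*w(j))))*(-466) = (-175 + (1 + 5*((2 + 6)*(-5))))*(-466) = (-175 + (1 + 5*(8*(-5))))*(-466) = (-175 + (1 + 5*(-40)))*(-466) = (-175 + (1 - 200))*(-466) = (-175 - 199)*(-466) = -374*(-466) = 174284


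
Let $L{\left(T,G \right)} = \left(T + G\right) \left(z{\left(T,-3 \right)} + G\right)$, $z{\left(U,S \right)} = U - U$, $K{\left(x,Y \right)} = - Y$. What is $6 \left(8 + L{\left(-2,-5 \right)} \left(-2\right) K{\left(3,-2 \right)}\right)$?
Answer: $-792$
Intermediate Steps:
$z{\left(U,S \right)} = 0$
$L{\left(T,G \right)} = G \left(G + T\right)$ ($L{\left(T,G \right)} = \left(T + G\right) \left(0 + G\right) = \left(G + T\right) G = G \left(G + T\right)$)
$6 \left(8 + L{\left(-2,-5 \right)} \left(-2\right) K{\left(3,-2 \right)}\right) = 6 \left(8 + - 5 \left(-5 - 2\right) \left(-2\right) \left(\left(-1\right) \left(-2\right)\right)\right) = 6 \left(8 + \left(-5\right) \left(-7\right) \left(-2\right) 2\right) = 6 \left(8 + 35 \left(-2\right) 2\right) = 6 \left(8 - 140\right) = 6 \left(-132\right) = -792$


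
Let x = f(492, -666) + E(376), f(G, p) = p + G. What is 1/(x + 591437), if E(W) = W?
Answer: 1/591639 ≈ 1.6902e-6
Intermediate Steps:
f(G, p) = G + p
x = 202 (x = (492 - 666) + 376 = -174 + 376 = 202)
1/(x + 591437) = 1/(202 + 591437) = 1/591639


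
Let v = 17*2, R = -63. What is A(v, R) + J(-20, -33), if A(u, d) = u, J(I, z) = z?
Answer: 1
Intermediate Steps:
v = 34
A(v, R) + J(-20, -33) = 34 - 33 = 1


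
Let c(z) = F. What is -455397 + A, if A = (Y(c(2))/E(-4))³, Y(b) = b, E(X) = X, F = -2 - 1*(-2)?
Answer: -455397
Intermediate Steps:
F = 0 (F = -2 + 2 = 0)
c(z) = 0
A = 0 (A = (0/(-4))³ = (0*(-¼))³ = 0³ = 0)
-455397 + A = -455397 + 0 = -455397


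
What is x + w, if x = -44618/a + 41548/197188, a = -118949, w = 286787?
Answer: 1681673320322120/5863828853 ≈ 2.8679e+5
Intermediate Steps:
x = 3435056809/5863828853 (x = -44618/(-118949) + 41548/197188 = -44618*(-1/118949) + 41548*(1/197188) = 44618/118949 + 10387/49297 = 3435056809/5863828853 ≈ 0.58580)
x + w = 3435056809/5863828853 + 286787 = 1681673320322120/5863828853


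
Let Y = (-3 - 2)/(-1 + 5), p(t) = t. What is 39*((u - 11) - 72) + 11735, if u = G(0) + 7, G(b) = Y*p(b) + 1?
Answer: 8810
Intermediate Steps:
Y = -5/4 ≈ -1.2500
G(b) = 1 - 5*b/4 (G(b) = -5*b/4 + 1 = 1 - 5*b/4)
u = 8 (u = (1 - 5/4*0) + 7 = (1 + 0) + 7 = 1 + 7 = 8)
39*((u - 11) - 72) + 11735 = 39*((8 - 11) - 72) + 11735 = 39*(-3 - 72) + 11735 = 39*(-75) + 11735 = -2925 + 11735 = 8810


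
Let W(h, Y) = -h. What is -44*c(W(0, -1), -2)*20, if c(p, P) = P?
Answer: 1760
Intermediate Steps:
-44*c(W(0, -1), -2)*20 = -44*(-2)*20 = 88*20 = 1760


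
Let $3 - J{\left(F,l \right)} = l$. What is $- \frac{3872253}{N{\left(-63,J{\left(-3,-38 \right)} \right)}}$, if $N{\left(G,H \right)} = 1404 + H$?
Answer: $- \frac{3872253}{1445} \approx -2679.8$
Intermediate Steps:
$J{\left(F,l \right)} = 3 - l$
$- \frac{3872253}{N{\left(-63,J{\left(-3,-38 \right)} \right)}} = - \frac{3872253}{1404 + \left(3 - -38\right)} = - \frac{3872253}{1404 + \left(3 + 38\right)} = - \frac{3872253}{1404 + 41} = - \frac{3872253}{1445}$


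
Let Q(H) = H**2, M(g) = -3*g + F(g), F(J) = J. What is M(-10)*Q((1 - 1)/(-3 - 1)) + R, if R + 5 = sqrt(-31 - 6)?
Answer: -5 + I*sqrt(37) ≈ -5.0 + 6.0828*I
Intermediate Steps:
R = -5 + I*sqrt(37) (R = -5 + sqrt(-31 - 6) = -5 + sqrt(-37) = -5 + I*sqrt(37) ≈ -5.0 + 6.0828*I)
M(g) = -2*g (M(g) = -3*g + g = -2*g)
M(-10)*Q((1 - 1)/(-3 - 1)) + R = (-2*(-10))*((1 - 1)/(-3 - 1))**2 + (-5 + I*sqrt(37)) = 20*(0/(-4))**2 + (-5 + I*sqrt(37)) = 20*(0*(-1/4))**2 + (-5 + I*sqrt(37)) = 20*0**2 + (-5 + I*sqrt(37)) = 20*0 + (-5 + I*sqrt(37)) = 0 + (-5 + I*sqrt(37)) = -5 + I*sqrt(37)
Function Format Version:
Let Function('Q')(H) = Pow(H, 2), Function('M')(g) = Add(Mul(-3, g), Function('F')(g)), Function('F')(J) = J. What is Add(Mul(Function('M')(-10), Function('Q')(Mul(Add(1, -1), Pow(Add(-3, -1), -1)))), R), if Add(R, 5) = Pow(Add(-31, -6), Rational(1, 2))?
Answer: Add(-5, Mul(I, Pow(37, Rational(1, 2)))) ≈ Add(-5.0000, Mul(6.0828, I))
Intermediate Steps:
R = Add(-5, Mul(I, Pow(37, Rational(1, 2)))) (R = Add(-5, Pow(Add(-31, -6), Rational(1, 2))) = Add(-5, Pow(-37, Rational(1, 2))) = Add(-5, Mul(I, Pow(37, Rational(1, 2)))) ≈ Add(-5.0000, Mul(6.0828, I)))
Function('M')(g) = Mul(-2, g) (Function('M')(g) = Add(Mul(-3, g), g) = Mul(-2, g))
Add(Mul(Function('M')(-10), Function('Q')(Mul(Add(1, -1), Pow(Add(-3, -1), -1)))), R) = Add(Mul(Mul(-2, -10), Pow(Mul(Add(1, -1), Pow(Add(-3, -1), -1)), 2)), Add(-5, Mul(I, Pow(37, Rational(1, 2))))) = Add(Mul(20, Pow(Mul(0, Pow(-4, -1)), 2)), Add(-5, Mul(I, Pow(37, Rational(1, 2))))) = Add(Mul(20, Pow(Mul(0, Rational(-1, 4)), 2)), Add(-5, Mul(I, Pow(37, Rational(1, 2))))) = Add(Mul(20, Pow(0, 2)), Add(-5, Mul(I, Pow(37, Rational(1, 2))))) = Add(Mul(20, 0), Add(-5, Mul(I, Pow(37, Rational(1, 2))))) = Add(0, Add(-5, Mul(I, Pow(37, Rational(1, 2))))) = Add(-5, Mul(I, Pow(37, Rational(1, 2))))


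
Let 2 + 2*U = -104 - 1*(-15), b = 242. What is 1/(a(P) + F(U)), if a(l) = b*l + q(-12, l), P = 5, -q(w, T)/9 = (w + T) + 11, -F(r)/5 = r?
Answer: 2/2803 ≈ 0.00071352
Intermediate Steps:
U = -91/2 (U = -1 + (-104 - 1*(-15))/2 = -1 + (-104 + 15)/2 = -1 + (½)*(-89) = -1 - 89/2 = -91/2 ≈ -45.500)
F(r) = -5*r
q(w, T) = -99 - 9*T - 9*w (q(w, T) = -9*((w + T) + 11) = -9*((T + w) + 11) = -9*(11 + T + w) = -99 - 9*T - 9*w)
a(l) = 9 + 233*l (a(l) = 242*l + (-99 - 9*l - 9*(-12)) = 242*l + (-99 - 9*l + 108) = 242*l + (9 - 9*l) = 9 + 233*l)
1/(a(P) + F(U)) = 1/((9 + 233*5) - 5*(-91/2)) = 1/((9 + 1165) + 455/2) = 1/(1174 + 455/2) = 1/(2803/2) = 2/2803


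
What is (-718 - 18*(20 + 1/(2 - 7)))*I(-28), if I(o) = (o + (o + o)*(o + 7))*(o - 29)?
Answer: 351522192/5 ≈ 7.0304e+7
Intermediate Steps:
I(o) = (-29 + o)*(o + 2*o*(7 + o)) (I(o) = (o + (2*o)*(7 + o))*(-29 + o) = (o + 2*o*(7 + o))*(-29 + o) = (-29 + o)*(o + 2*o*(7 + o)))
(-718 - 18*(20 + 1/(2 - 7)))*I(-28) = (-718 - 18*(20 + 1/(2 - 7)))*(-28*(-435 - 43*(-28) + 2*(-28)²)) = (-718 - 18*(20 + 1/(-5)))*(-28*(-435 + 1204 + 2*784)) = (-718 - 18*(20 - ⅕))*(-28*(-435 + 1204 + 1568)) = (-718 - 18*99/5)*(-28*2337) = (-718 - 1782/5)*(-65436) = -5372/5*(-65436) = 351522192/5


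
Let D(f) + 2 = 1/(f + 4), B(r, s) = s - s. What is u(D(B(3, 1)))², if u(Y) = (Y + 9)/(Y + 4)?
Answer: 841/81 ≈ 10.383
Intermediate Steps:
B(r, s) = 0
D(f) = -2 + 1/(4 + f) (D(f) = -2 + 1/(f + 4) = -2 + 1/(4 + f))
u(Y) = (9 + Y)/(4 + Y)
u(D(B(3, 1)))² = ((9 + (-7 - 2*0)/(4 + 0))/(4 + (-7 - 2*0)/(4 + 0)))² = ((9 + (-7 + 0)/4)/(4 + (-7 + 0)/4))² = ((9 + (¼)*(-7))/(4 + (¼)*(-7)))² = ((9 - 7/4)/(4 - 7/4))² = ((29/4)/(9/4))² = ((4/9)*(29/4))² = (29/9)² = 841/81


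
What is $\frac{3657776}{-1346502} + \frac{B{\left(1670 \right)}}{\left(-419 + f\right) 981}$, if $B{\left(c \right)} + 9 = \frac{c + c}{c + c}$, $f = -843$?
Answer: $- \frac{377366365588}{138916591587} \approx -2.7165$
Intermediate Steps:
$B{\left(c \right)} = -8$ ($B{\left(c \right)} = -9 + \frac{c + c}{c + c} = -9 + \frac{2 c}{2 c} = -9 + 2 c \frac{1}{2 c} = -9 + 1 = -8$)
$\frac{3657776}{-1346502} + \frac{B{\left(1670 \right)}}{\left(-419 + f\right) 981} = \frac{3657776}{-1346502} - \frac{8}{\left(-419 - 843\right) 981} = 3657776 \left(- \frac{1}{1346502}\right) - \frac{8}{\left(-1262\right) 981} = - \frac{1828888}{673251} - \frac{8}{-1238022} = - \frac{1828888}{673251} - - \frac{4}{619011} = - \frac{1828888}{673251} + \frac{4}{619011} = - \frac{377366365588}{138916591587}$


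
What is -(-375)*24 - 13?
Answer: 8987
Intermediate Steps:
-(-375)*24 - 13 = -75*(-120) - 13 = 9000 - 13 = 8987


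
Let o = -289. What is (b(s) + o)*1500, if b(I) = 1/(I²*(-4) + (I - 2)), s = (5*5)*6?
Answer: -9737710875/22463 ≈ -4.3350e+5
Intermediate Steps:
s = 150 (s = 25*6 = 150)
b(I) = 1/(-2 + I - 4*I²) (b(I) = 1/(-4*I² + (-2 + I)) = 1/(-2 + I - 4*I²))
(b(s) + o)*1500 = (-1/(2 - 1*150 + 4*150²) - 289)*1500 = (-1/(2 - 150 + 4*22500) - 289)*1500 = (-1/(2 - 150 + 90000) - 289)*1500 = (-1/89852 - 289)*1500 = -25967229/89852*1500 = -9737710875/22463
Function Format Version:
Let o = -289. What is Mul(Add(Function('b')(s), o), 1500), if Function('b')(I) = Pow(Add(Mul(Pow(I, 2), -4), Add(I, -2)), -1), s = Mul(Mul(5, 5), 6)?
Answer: Rational(-9737710875, 22463) ≈ -4.3350e+5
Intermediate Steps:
s = 150 (s = Mul(25, 6) = 150)
Function('b')(I) = Pow(Add(-2, I, Mul(-4, Pow(I, 2))), -1) (Function('b')(I) = Pow(Add(Mul(-4, Pow(I, 2)), Add(-2, I)), -1) = Pow(Add(-2, I, Mul(-4, Pow(I, 2))), -1))
Mul(Add(Function('b')(s), o), 1500) = Mul(Add(Mul(-1, Pow(Add(2, Mul(-1, 150), Mul(4, Pow(150, 2))), -1)), -289), 1500) = Mul(Add(Mul(-1, Pow(Add(2, -150, Mul(4, 22500)), -1)), -289), 1500) = Mul(Add(Mul(-1, Pow(Add(2, -150, 90000), -1)), -289), 1500) = Mul(Add(Mul(-1, Pow(89852, -1)), -289), 1500) = Mul(Add(Mul(-1, Rational(1, 89852)), -289), 1500) = Mul(Add(Rational(-1, 89852), -289), 1500) = Mul(Rational(-25967229, 89852), 1500) = Rational(-9737710875, 22463)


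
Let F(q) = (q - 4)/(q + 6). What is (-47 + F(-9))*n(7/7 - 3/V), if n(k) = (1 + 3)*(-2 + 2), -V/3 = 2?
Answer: 0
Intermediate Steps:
V = -6 (V = -3*2 = -6)
n(k) = 0 (n(k) = 4*0 = 0)
F(q) = (-4 + q)/(6 + q)
(-47 + F(-9))*n(7/7 - 3/V) = (-47 + (-4 - 9)/(6 - 9))*0 = (-47 - 13/(-3))*0 = (-47 - ⅓*(-13))*0 = (-47 + 13/3)*0 = -128/3*0 = 0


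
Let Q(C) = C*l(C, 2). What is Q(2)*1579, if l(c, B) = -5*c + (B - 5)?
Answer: -41054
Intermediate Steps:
l(c, B) = -5 + B - 5*c (l(c, B) = -5*c + (-5 + B) = -5 + B - 5*c)
Q(C) = C*(-3 - 5*C) (Q(C) = C*(-5 + 2 - 5*C) = C*(-3 - 5*C))
Q(2)*1579 = -1*2*(3 + 5*2)*1579 = -1*2*(3 + 10)*1579 = -1*2*13*1579 = -26*1579 = -41054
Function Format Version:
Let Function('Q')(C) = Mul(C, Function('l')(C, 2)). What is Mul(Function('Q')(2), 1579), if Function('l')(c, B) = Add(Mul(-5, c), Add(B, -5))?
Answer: -41054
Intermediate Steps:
Function('l')(c, B) = Add(-5, B, Mul(-5, c)) (Function('l')(c, B) = Add(Mul(-5, c), Add(-5, B)) = Add(-5, B, Mul(-5, c)))
Function('Q')(C) = Mul(C, Add(-3, Mul(-5, C))) (Function('Q')(C) = Mul(C, Add(-5, 2, Mul(-5, C))) = Mul(C, Add(-3, Mul(-5, C))))
Mul(Function('Q')(2), 1579) = Mul(Mul(-1, 2, Add(3, Mul(5, 2))), 1579) = Mul(Mul(-1, 2, Add(3, 10)), 1579) = Mul(Mul(-1, 2, 13), 1579) = Mul(-26, 1579) = -41054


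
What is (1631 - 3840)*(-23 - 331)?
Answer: 781986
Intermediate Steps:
(1631 - 3840)*(-23 - 331) = -2209*(-354) = 781986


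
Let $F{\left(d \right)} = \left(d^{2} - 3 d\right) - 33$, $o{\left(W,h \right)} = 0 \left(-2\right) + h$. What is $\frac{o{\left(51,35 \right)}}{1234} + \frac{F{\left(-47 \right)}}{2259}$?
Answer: $\frac{2938243}{2787606} \approx 1.054$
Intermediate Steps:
$o{\left(W,h \right)} = h$ ($o{\left(W,h \right)} = 0 + h = h$)
$F{\left(d \right)} = -33 + d^{2} - 3 d$
$\frac{o{\left(51,35 \right)}}{1234} + \frac{F{\left(-47 \right)}}{2259} = \frac{35}{1234} + \frac{-33 + \left(-47\right)^{2} - -141}{2259} = 35 \cdot \frac{1}{1234} + \left(-33 + 2209 + 141\right) \frac{1}{2259} = \frac{35}{1234} + 2317 \cdot \frac{1}{2259} = \frac{35}{1234} + \frac{2317}{2259} = \frac{2938243}{2787606}$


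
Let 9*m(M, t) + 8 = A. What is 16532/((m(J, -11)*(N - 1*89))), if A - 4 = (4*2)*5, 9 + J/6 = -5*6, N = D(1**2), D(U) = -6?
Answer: -4133/95 ≈ -43.505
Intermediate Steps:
N = -6
J = -234 (J = -54 + 6*(-5*6) = -54 + 6*(-30) = -54 - 180 = -234)
A = 44 (A = 4 + (4*2)*5 = 4 + 8*5 = 4 + 40 = 44)
m(M, t) = 4 (m(M, t) = -8/9 + (1/9)*44 = -8/9 + 44/9 = 4)
16532/((m(J, -11)*(N - 1*89))) = 16532/((4*(-6 - 1*89))) = 16532/((4*(-6 - 89))) = 16532/((4*(-95))) = 16532/(-380) = 16532*(-1/380) = -4133/95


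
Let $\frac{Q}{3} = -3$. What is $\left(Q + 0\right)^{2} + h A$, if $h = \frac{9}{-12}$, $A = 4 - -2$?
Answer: $\frac{153}{2} \approx 76.5$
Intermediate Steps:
$Q = -9$ ($Q = 3 \left(-3\right) = -9$)
$A = 6$ ($A = 4 + 2 = 6$)
$h = - \frac{3}{4}$ ($h = 9 \left(- \frac{1}{12}\right) = - \frac{3}{4} \approx -0.75$)
$\left(Q + 0\right)^{2} + h A = \left(-9 + 0\right)^{2} - \frac{9}{2} = \left(-9\right)^{2} - \frac{9}{2} = 81 - \frac{9}{2} = \frac{153}{2}$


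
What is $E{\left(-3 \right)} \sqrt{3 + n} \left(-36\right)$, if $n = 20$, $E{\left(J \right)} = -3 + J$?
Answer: $216 \sqrt{23} \approx 1035.9$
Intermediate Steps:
$E{\left(-3 \right)} \sqrt{3 + n} \left(-36\right) = \left(-3 - 3\right) \sqrt{3 + 20} \left(-36\right) = - 6 \sqrt{23} \left(-36\right) = 216 \sqrt{23}$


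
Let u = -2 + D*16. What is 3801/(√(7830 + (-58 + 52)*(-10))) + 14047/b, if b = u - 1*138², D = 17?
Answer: -14047/18774 + 1267*√7890/2630 ≈ 42.043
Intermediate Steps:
u = 270 (u = -2 + 17*16 = -2 + 272 = 270)
b = -18774 (b = 270 - 1*138² = 270 - 1*19044 = 270 - 19044 = -18774)
3801/(√(7830 + (-58 + 52)*(-10))) + 14047/b = 3801/(√(7830 + (-58 + 52)*(-10))) + 14047/(-18774) = 3801/(√(7830 - 6*(-10))) + 14047*(-1/18774) = 3801/(√(7830 + 60)) - 14047/18774 = 3801/(√7890) - 14047/18774 = 3801*(√7890/7890) - 14047/18774 = 1267*√7890/2630 - 14047/18774 = -14047/18774 + 1267*√7890/2630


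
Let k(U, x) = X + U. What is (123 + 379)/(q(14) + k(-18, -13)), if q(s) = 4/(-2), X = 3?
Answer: -502/17 ≈ -29.529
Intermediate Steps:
q(s) = -2 (q(s) = 4*(-½) = -2)
k(U, x) = 3 + U
(123 + 379)/(q(14) + k(-18, -13)) = (123 + 379)/(-2 + (3 - 18)) = 502/(-2 - 15) = 502/(-17) = 502*(-1/17) = -502/17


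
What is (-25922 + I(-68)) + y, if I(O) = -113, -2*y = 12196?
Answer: -32133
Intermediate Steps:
y = -6098 (y = -1/2*12196 = -6098)
(-25922 + I(-68)) + y = (-25922 - 113) - 6098 = -26035 - 6098 = -32133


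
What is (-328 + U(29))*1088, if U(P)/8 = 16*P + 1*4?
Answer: 3716608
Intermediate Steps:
U(P) = 32 + 128*P (U(P) = 8*(16*P + 1*4) = 8*(16*P + 4) = 8*(4 + 16*P) = 32 + 128*P)
(-328 + U(29))*1088 = (-328 + (32 + 128*29))*1088 = (-328 + (32 + 3712))*1088 = (-328 + 3744)*1088 = 3416*1088 = 3716608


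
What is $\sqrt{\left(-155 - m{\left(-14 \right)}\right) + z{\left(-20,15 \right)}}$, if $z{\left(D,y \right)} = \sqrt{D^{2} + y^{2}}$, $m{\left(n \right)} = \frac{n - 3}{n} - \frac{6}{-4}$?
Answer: $\frac{i \sqrt{6503}}{7} \approx 11.52 i$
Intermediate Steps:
$m{\left(n \right)} = \frac{3}{2} + \frac{-3 + n}{n}$ ($m{\left(n \right)} = \frac{-3 + n}{n} - - \frac{3}{2} = \frac{-3 + n}{n} + \frac{3}{2} = \frac{3}{2} + \frac{-3 + n}{n}$)
$\sqrt{\left(-155 - m{\left(-14 \right)}\right) + z{\left(-20,15 \right)}} = \sqrt{\left(-155 - \left(\frac{5}{2} - \frac{3}{-14}\right)\right) + \sqrt{\left(-20\right)^{2} + 15^{2}}} = \sqrt{\left(-155 - \left(\frac{5}{2} - - \frac{3}{14}\right)\right) + \sqrt{400 + 225}} = \sqrt{\left(-155 - \left(\frac{5}{2} + \frac{3}{14}\right)\right) + \sqrt{625}} = \sqrt{\left(-155 - \frac{19}{7}\right) + 25} = \sqrt{- \frac{1104}{7} + 25} = \sqrt{- \frac{929}{7}} = \frac{i \sqrt{6503}}{7}$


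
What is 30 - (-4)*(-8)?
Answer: -2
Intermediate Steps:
30 - (-4)*(-8) = 30 - 2*16 = 30 - 32 = -2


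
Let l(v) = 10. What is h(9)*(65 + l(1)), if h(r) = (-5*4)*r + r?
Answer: -12825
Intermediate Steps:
h(r) = -19*r (h(r) = -20*r + r = -19*r)
h(9)*(65 + l(1)) = (-19*9)*(65 + 10) = -171*75 = -12825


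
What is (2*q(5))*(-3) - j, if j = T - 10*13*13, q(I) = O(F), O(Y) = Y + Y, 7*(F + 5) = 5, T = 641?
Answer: 7703/7 ≈ 1100.4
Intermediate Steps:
F = -30/7 (F = -5 + (⅐)*5 = -5 + 5/7 = -30/7 ≈ -4.2857)
O(Y) = 2*Y
q(I) = -60/7 (q(I) = 2*(-30/7) = -60/7)
j = -1049 (j = 641 - 10*13*13 = 641 - 130*13 = 641 - 1*1690 = 641 - 1690 = -1049)
(2*q(5))*(-3) - j = (2*(-60/7))*(-3) - 1*(-1049) = -120/7*(-3) + 1049 = 360/7 + 1049 = 7703/7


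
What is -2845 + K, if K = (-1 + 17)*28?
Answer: -2397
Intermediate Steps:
K = 448 (K = 16*28 = 448)
-2845 + K = -2845 + 448 = -2397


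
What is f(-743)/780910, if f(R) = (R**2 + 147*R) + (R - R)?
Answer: 221414/390455 ≈ 0.56707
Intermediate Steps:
f(R) = R**2 + 147*R (f(R) = (R**2 + 147*R) + 0 = R**2 + 147*R)
f(-743)/780910 = -743*(147 - 743)/780910 = -743*(-596)*(1/780910) = 442828*(1/780910) = 221414/390455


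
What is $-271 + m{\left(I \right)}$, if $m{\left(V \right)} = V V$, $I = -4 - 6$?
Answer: $-171$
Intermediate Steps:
$I = -10$
$m{\left(V \right)} = V^{2}$
$-271 + m{\left(I \right)} = -271 + \left(-10\right)^{2} = -271 + 100 = -171$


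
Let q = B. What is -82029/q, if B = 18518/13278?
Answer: -544590531/9259 ≈ -58817.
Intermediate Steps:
B = 9259/6639 (B = 18518*(1/13278) = 9259/6639 ≈ 1.3946)
q = 9259/6639 ≈ 1.3946
-82029/q = -82029/9259/6639 = -82029*6639/9259 = -544590531/9259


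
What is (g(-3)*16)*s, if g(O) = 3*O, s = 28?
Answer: -4032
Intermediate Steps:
(g(-3)*16)*s = ((3*(-3))*16)*28 = -9*16*28 = -144*28 = -4032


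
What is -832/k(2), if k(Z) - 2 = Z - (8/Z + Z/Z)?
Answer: 832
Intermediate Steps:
k(Z) = 1 + Z - 8/Z (k(Z) = 2 + (Z - (8/Z + Z/Z)) = 2 + (Z - (8/Z + 1)) = 2 + (Z - (1 + 8/Z)) = 2 + (Z + (-1 - 8/Z)) = 2 + (-1 + Z - 8/Z) = 1 + Z - 8/Z)
-832/k(2) = -832/(1 + 2 - 8/2) = -832/(1 + 2 - 8*1/2) = -832/(1 + 2 - 4) = -832/(-1) = -832*(-1) = 832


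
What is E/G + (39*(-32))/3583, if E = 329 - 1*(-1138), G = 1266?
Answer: 1225431/1512026 ≈ 0.81046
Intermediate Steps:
E = 1467 (E = 329 + 1138 = 1467)
E/G + (39*(-32))/3583 = 1467/1266 + (39*(-32))/3583 = 1467*(1/1266) - 1248*1/3583 = 489/422 - 1248/3583 = 1225431/1512026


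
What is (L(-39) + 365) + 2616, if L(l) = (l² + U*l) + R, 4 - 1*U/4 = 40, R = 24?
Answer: 10142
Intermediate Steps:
U = -144 (U = 16 - 4*40 = 16 - 160 = -144)
L(l) = 24 + l² - 144*l (L(l) = (l² - 144*l) + 24 = 24 + l² - 144*l)
(L(-39) + 365) + 2616 = ((24 + (-39)² - 144*(-39)) + 365) + 2616 = ((24 + 1521 + 5616) + 365) + 2616 = (7161 + 365) + 2616 = 7526 + 2616 = 10142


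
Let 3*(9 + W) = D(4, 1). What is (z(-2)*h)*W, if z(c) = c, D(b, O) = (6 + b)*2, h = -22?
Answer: -308/3 ≈ -102.67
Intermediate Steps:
D(b, O) = 12 + 2*b
W = -7/3 (W = -9 + (12 + 2*4)/3 = -9 + (12 + 8)/3 = -9 + (1/3)*20 = -9 + 20/3 = -7/3 ≈ -2.3333)
(z(-2)*h)*W = -2*(-22)*(-7/3) = 44*(-7/3) = -308/3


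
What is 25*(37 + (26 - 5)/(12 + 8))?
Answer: 3805/4 ≈ 951.25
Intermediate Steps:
25*(37 + (26 - 5)/(12 + 8)) = 25*(37 + 21/20) = 25*(761/20) = 3805/4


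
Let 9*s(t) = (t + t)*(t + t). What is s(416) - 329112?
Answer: -2269784/9 ≈ -2.5220e+5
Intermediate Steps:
s(t) = 4*t**2/9 (s(t) = ((t + t)*(t + t))/9 = ((2*t)*(2*t))/9 = (4*t**2)/9 = 4*t**2/9)
s(416) - 329112 = (4/9)*416**2 - 329112 = (4/9)*173056 - 329112 = 692224/9 - 329112 = -2269784/9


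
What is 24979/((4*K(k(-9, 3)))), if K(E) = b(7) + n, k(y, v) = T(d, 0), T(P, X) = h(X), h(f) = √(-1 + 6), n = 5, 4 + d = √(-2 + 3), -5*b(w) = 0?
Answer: 24979/20 ≈ 1248.9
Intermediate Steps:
b(w) = 0 (b(w) = -⅕*0 = 0)
d = -3 (d = -4 + √(-2 + 3) = -4 + √1 = -4 + 1 = -3)
h(f) = √5
T(P, X) = √5
k(y, v) = √5
K(E) = 5 (K(E) = 0 + 5 = 5)
24979/((4*K(k(-9, 3)))) = 24979/((4*5)) = 24979/20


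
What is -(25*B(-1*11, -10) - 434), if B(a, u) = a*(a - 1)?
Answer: -2866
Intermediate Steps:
B(a, u) = a*(-1 + a)
-(25*B(-1*11, -10) - 434) = -(25*((-1*11)*(-1 - 1*11)) - 434) = -(25*(-11*(-1 - 11)) - 434) = -(25*(-11*(-12)) - 434) = -(25*132 - 434) = -(3300 - 434) = -1*2866 = -2866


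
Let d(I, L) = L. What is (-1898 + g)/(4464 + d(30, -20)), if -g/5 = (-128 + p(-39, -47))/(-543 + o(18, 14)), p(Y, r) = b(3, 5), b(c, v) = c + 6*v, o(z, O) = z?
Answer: -39877/93324 ≈ -0.42730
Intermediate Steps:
p(Y, r) = 33 (p(Y, r) = 3 + 6*5 = 3 + 30 = 33)
g = -19/21 (g = -5*(-128 + 33)/(-543 + 18) = -(-475)/(-525) = -(-475)*(-1)/525 = -5*19/105 = -19/21 ≈ -0.90476)
(-1898 + g)/(4464 + d(30, -20)) = (-1898 - 19/21)/(4464 - 20) = -39877/21/4444 = -39877/21*1/4444 = -39877/93324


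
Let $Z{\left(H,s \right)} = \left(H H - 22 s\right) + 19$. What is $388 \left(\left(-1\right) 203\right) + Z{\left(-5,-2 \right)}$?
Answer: $-78676$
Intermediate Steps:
$Z{\left(H,s \right)} = 19 + H^{2} - 22 s$ ($Z{\left(H,s \right)} = \left(H^{2} - 22 s\right) + 19 = 19 + H^{2} - 22 s$)
$388 \left(\left(-1\right) 203\right) + Z{\left(-5,-2 \right)} = 388 \left(\left(-1\right) 203\right) + \left(19 + \left(-5\right)^{2} - -44\right) = 388 \left(-203\right) + \left(19 + 25 + 44\right) = -78764 + 88 = -78676$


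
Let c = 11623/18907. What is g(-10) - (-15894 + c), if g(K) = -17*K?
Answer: 303710425/18907 ≈ 16063.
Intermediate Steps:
c = 11623/18907 (c = 11623*(1/18907) = 11623/18907 ≈ 0.61475)
g(-10) - (-15894 + c) = -17*(-10) - (-15894 + 11623/18907) = 170 - 1*(-300496235/18907) = 170 + 300496235/18907 = 303710425/18907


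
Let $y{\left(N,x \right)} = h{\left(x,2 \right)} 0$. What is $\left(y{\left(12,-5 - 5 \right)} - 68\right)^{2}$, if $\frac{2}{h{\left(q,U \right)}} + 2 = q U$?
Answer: $4624$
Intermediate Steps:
$h{\left(q,U \right)} = \frac{2}{-2 + U q}$ ($h{\left(q,U \right)} = \frac{2}{-2 + q U} = \frac{2}{-2 + U q}$)
$y{\left(N,x \right)} = 0$ ($y{\left(N,x \right)} = \frac{2}{-2 + 2 x} 0 = 0$)
$\left(y{\left(12,-5 - 5 \right)} - 68\right)^{2} = \left(0 - 68\right)^{2} = \left(-68\right)^{2} = 4624$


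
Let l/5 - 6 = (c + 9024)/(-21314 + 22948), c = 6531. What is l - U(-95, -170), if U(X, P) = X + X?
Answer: 437255/1634 ≈ 267.60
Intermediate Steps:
U(X, P) = 2*X
l = 126795/1634 (l = 30 + 5*((6531 + 9024)/(-21314 + 22948)) = 30 + 5*(15555/1634) = 30 + 77775/1634 = 126795/1634 ≈ 77.598)
l - U(-95, -170) = 126795/1634 - 2*(-95) = 126795/1634 - 1*(-190) = 126795/1634 + 190 = 437255/1634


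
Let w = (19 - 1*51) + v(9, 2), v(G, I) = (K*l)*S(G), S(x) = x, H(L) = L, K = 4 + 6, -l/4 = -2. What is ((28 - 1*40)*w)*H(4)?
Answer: -33024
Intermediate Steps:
l = 8 (l = -4*(-2) = 8)
K = 10
v(G, I) = 80*G (v(G, I) = (10*8)*G = 80*G)
w = 688 (w = (19 - 1*51) + 80*9 = (19 - 51) + 720 = -32 + 720 = 688)
((28 - 1*40)*w)*H(4) = ((28 - 1*40)*688)*4 = ((28 - 40)*688)*4 = -12*688*4 = -8256*4 = -33024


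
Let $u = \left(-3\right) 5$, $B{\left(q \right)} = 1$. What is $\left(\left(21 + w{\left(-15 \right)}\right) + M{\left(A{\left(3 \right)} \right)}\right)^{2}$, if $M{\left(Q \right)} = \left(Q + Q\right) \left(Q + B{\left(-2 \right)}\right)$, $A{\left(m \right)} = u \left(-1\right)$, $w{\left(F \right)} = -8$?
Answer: $243049$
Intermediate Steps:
$u = -15$
$A{\left(m \right)} = 15$ ($A{\left(m \right)} = \left(-15\right) \left(-1\right) = 15$)
$M{\left(Q \right)} = 2 Q \left(1 + Q\right)$ ($M{\left(Q \right)} = \left(Q + Q\right) \left(Q + 1\right) = 2 Q \left(1 + Q\right)$)
$\left(\left(21 + w{\left(-15 \right)}\right) + M{\left(A{\left(3 \right)} \right)}\right)^{2} = \left(\left(21 - 8\right) + 2 \cdot 15 \left(1 + 15\right)\right)^{2} = \left(13 + 2 \cdot 15 \cdot 16\right)^{2} = \left(13 + 480\right)^{2} = 493^{2} = 243049$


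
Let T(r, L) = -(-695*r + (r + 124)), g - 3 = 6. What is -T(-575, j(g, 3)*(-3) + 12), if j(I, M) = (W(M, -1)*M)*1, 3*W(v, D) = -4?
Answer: 399174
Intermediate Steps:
g = 9 (g = 3 + 6 = 9)
W(v, D) = -4/3 (W(v, D) = (⅓)*(-4) = -4/3)
j(I, M) = -4*M/3 (j(I, M) = -4*M/3*1 = -4*M/3)
T(r, L) = -124 + 694*r (T(r, L) = -(-695*r + (124 + r)) = -(124 - 694*r) = -124 + 694*r)
-T(-575, j(g, 3)*(-3) + 12) = -(-124 + 694*(-575)) = -(-124 - 399050) = -1*(-399174) = 399174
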